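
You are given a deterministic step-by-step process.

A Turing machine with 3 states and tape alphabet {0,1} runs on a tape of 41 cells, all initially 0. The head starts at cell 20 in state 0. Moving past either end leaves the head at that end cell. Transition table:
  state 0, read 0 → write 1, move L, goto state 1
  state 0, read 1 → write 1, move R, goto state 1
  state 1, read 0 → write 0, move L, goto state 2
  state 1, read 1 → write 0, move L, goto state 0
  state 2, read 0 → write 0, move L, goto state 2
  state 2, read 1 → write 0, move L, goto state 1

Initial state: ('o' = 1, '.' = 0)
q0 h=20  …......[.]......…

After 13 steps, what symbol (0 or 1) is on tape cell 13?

0

[0] q0 h=20  …......[.]......…
[1] q1 h=19  …......[.]o.....…
[2] q2 h=18  …......[.].o....…
[3] q2 h=17  …......[.]..o...…
[4] q2 h=16  …......[.]...o..…
[5] q2 h=15  …......[.]....o.…
[6] q2 h=14  …......[.].....o…
[7] q2 h=13  …......[.]......…
[8] q2 h=12  …......[.]......…
[9] q2 h=11  …......[.]......…
[10] q2 h=10  …......[.]......…
[11] q2 h= 9  …......[.]......…
[12] q2 h= 8  …......[.]......…
[13] q2 h= 7  …......[.]......…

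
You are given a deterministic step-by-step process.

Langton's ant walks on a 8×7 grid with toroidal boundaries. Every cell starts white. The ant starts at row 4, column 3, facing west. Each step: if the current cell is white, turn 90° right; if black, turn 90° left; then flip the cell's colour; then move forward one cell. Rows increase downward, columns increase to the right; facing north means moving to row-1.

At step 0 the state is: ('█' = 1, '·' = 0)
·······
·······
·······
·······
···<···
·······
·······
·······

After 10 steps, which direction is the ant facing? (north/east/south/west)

0) ·······
·······
·······
·······
···<···
·······
·······
·······
1) ·······
·······
·······
···^···
···█···
·······
·······
·······
2) ·······
·······
·······
···█>··
···█···
·······
·······
·······
3) ·······
·······
·······
···██··
···█v··
·······
·······
·······
4) ·······
·······
·······
···██··
···<█··
·······
·······
·······
5) ·······
·······
·······
···██··
····█··
···v···
·······
·······
6) ·······
·······
·······
···██··
····█··
··<█···
·······
·······
7) ·······
·······
·······
···██··
··^·█··
··██···
·······
·······
8) ·······
·······
·······
···██··
··█>█··
··██···
·······
·······
9) ·······
·······
·······
···██··
··███··
··█v···
·······
·······
10) ·······
·······
·······
···██··
··███··
··█·>··
·······
·······

east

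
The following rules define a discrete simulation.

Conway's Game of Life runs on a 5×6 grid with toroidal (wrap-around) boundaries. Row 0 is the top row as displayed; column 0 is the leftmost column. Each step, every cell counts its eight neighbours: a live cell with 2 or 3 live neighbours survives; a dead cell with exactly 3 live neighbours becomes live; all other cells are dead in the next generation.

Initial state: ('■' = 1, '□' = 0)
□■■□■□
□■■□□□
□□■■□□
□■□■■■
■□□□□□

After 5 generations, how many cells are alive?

2

t=0: □■■□■□
□■■□□□
□□■■□□
□■□■■■
■□□□□□
t=1: ■□■■□□
□□□□□□
■□□□□□
■■□■■■
■□□□□□
t=2: □■□□□□
□■□□□□
■■□□■□
□■□□■□
□□□□□□
t=3: □□□□□□
□■■□□□
■■■□□■
■■□□□■
□□□□□□
t=4: □□□□□□
□□■□□□
□□□□□■
□□■□□■
■□□□□□
t=5: □□□□□□
□□□□□□
□□□□□□
■□□□□■
□□□□□□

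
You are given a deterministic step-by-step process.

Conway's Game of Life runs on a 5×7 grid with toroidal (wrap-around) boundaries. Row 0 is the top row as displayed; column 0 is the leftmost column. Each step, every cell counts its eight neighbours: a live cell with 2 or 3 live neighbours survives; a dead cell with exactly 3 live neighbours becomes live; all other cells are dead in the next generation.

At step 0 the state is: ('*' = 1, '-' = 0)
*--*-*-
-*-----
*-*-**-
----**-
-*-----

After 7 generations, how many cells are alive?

2

[0] *--*-*-
-*-----
*-*-**-
----**-
-*-----
[1] ***----
****-*-
-*-****
-*-****
-----**
[2] ---***-
-----*-
-------
---*---
---*---
[3] ---*-*-
-----*-
-------
-------
--**---
[4] --**---
----*--
-------
-------
--***--
[5] --*----
---*---
-------
---*---
--*-*--
[6] --*----
-------
-------
---*---
--*----
[7] -------
-------
-------
-------
--**---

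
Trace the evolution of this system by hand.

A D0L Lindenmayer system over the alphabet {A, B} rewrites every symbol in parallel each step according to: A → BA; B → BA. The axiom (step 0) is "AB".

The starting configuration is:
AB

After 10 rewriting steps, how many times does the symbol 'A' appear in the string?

t=0: AB
t=1: BABA
t=2: BABABABA
t=3: BABABABABABABABA
t=4: BABABABABABABABABABABABABABABABA
t=5: BABABABABABABABABABABABABABABABABABABABABABABABABABABABABABABABA
t=6: BABABABABABABABABABABABABABABABABABABABABABABABABABABABABA…BABABABABABABABABABABABABABABABABABABABABABABABABABABABABA  (len 128)
t=7: BABABABABABABABABABABABABABABABABABABABABABABABABABABABABA…BABABABABABABABABABABABABABABABABABABABABABABABABABABABABA  (len 256)
t=8: BABABABABABABABABABABABABABABABABABABABABABABABABABABABABA…BABABABABABABABABABABABABABABABABABABABABABABABABABABABABA  (len 512)
t=9: BABABABABABABABABABABABABABABABABABABABABABABABABABABABABA…BABABABABABABABABABABABABABABABABABABABABABABABABABABABABA  (len 1024)
t=10: BABABABABABABABABABABABABABABABABABABABABABABABABABABABABA…BABABABABABABABABABABABABABABABABABABABABABABABABABABABABA  (len 2048)

1024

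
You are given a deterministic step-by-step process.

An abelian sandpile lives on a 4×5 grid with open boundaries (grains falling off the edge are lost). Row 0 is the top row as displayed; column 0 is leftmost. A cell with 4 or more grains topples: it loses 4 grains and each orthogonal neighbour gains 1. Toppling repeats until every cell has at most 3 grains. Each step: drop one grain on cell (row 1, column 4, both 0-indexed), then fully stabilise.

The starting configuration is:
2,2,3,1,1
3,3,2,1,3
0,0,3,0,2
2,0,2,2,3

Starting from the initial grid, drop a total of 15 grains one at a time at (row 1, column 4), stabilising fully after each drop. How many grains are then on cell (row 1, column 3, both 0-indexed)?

step 0: 2,2,3,1,1
3,3,2,1,3
0,0,3,0,2
2,0,2,2,3
step 1: 2,2,3,1,2
3,3,2,2,0
0,0,3,0,3
2,0,2,2,3
step 2: 2,2,3,1,2
3,3,2,2,1
0,0,3,0,3
2,0,2,2,3
step 3: 2,2,3,1,2
3,3,2,2,2
0,0,3,0,3
2,0,2,2,3
step 4: 2,2,3,1,2
3,3,2,2,3
0,0,3,0,3
2,0,2,2,3
step 5: 2,2,3,1,3
3,3,2,3,1
0,0,3,1,1
2,0,2,3,0
step 6: 2,2,3,1,3
3,3,2,3,2
0,0,3,1,1
2,0,2,3,0
step 7: 2,2,3,1,3
3,3,2,3,3
0,0,3,1,1
2,0,2,3,0
step 8: 2,2,3,3,0
3,3,3,0,2
0,0,3,2,2
2,0,2,3,0
step 9: 2,2,3,3,0
3,3,3,0,3
0,0,3,2,2
2,0,2,3,0
step 10: 2,2,3,3,1
3,3,3,1,0
0,0,3,2,3
2,0,2,3,0
step 11: 2,2,3,3,1
3,3,3,1,1
0,0,3,2,3
2,0,2,3,0
step 12: 2,2,3,3,1
3,3,3,1,2
0,0,3,2,3
2,0,2,3,0
step 13: 2,2,3,3,1
3,3,3,1,3
0,0,3,2,3
2,0,2,3,0
step 14: 2,2,3,3,2
3,3,3,2,1
0,0,3,3,0
2,0,2,3,1
step 15: 2,2,3,3,2
3,3,3,2,2
0,0,3,3,0
2,0,2,3,1

2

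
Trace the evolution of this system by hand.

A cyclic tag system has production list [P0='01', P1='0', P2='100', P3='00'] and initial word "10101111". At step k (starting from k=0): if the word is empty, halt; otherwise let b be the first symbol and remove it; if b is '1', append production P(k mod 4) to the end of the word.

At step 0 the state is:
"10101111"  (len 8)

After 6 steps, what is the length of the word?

10

gen 0: "10101111"  (len 8)
gen 1: "010111101"  (len 9)
gen 2: "10111101"  (len 8)
gen 3: "0111101100"  (len 10)
gen 4: "111101100"  (len 9)
gen 5: "1110110001"  (len 10)
gen 6: "1101100010"  (len 10)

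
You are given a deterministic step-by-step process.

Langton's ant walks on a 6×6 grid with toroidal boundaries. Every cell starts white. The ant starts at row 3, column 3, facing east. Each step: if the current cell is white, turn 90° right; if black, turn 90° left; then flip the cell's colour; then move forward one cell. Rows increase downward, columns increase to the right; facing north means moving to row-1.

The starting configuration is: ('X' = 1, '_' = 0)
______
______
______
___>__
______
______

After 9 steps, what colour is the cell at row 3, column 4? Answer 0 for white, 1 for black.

t=0: ______
______
______
___>__
______
______
t=1: ______
______
______
___X__
___v__
______
t=2: ______
______
______
___X__
__<X__
______
t=3: ______
______
______
__^X__
__XX__
______
t=4: ______
______
______
__X>__
__XX__
______
t=5: ______
______
___^__
__X___
__XX__
______
t=6: ______
______
___X>_
__X___
__XX__
______
t=7: ______
______
___XX_
__X_v_
__XX__
______
t=8: ______
______
___XX_
__X<X_
__XX__
______
t=9: ______
______
___^X_
__XXX_
__XX__
______

1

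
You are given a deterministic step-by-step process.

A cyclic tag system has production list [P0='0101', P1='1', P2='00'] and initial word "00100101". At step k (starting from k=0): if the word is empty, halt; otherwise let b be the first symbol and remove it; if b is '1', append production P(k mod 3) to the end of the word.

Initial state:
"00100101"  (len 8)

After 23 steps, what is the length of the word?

t=0: "00100101"  (len 8)
t=1: "0100101"  (len 7)
t=2: "100101"  (len 6)
t=3: "0010100"  (len 7)
t=4: "010100"  (len 6)
t=5: "10100"  (len 5)
t=6: "010000"  (len 6)
t=7: "10000"  (len 5)
t=8: "00001"  (len 5)
t=9: "0001"  (len 4)
t=10: "001"  (len 3)
t=11: "01"  (len 2)
t=12: "1"  (len 1)
t=13: "0101"  (len 4)
t=14: "101"  (len 3)
t=15: "0100"  (len 4)
t=16: "100"  (len 3)
t=17: "001"  (len 3)
t=18: "01"  (len 2)
t=19: "1"  (len 1)
t=20: "1"  (len 1)
t=21: "00"  (len 2)
t=22: "0"  (len 1)
t=23: (halted — word empty)

0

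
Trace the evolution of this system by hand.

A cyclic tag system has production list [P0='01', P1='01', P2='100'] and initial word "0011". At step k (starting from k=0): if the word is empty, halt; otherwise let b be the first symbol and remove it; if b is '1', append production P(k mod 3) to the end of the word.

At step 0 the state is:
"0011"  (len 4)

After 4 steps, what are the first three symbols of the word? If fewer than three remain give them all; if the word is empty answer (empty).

100

0) "0011"  (len 4)
1) "011"  (len 3)
2) "11"  (len 2)
3) "1100"  (len 4)
4) "10001"  (len 5)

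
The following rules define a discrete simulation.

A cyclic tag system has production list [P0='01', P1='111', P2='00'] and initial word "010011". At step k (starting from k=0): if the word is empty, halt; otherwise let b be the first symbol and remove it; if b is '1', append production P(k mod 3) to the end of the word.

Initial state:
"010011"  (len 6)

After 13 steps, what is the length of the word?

step 0: "010011"  (len 6)
step 1: "10011"  (len 5)
step 2: "0011111"  (len 7)
step 3: "011111"  (len 6)
step 4: "11111"  (len 5)
step 5: "1111111"  (len 7)
step 6: "11111100"  (len 8)
step 7: "111110001"  (len 9)
step 8: "11110001111"  (len 11)
step 9: "111000111100"  (len 12)
step 10: "1100011110001"  (len 13)
step 11: "100011110001111"  (len 15)
step 12: "0001111000111100"  (len 16)
step 13: "001111000111100"  (len 15)

15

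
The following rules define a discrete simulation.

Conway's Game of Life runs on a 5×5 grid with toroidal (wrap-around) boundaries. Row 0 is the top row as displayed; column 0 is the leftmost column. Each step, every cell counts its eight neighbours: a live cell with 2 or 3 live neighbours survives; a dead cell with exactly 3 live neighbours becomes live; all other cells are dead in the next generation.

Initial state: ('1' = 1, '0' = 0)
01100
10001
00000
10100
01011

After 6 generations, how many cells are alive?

k=0  01100
10001
00000
10100
01011
k=1  01100
11000
11001
11111
00011
k=2  01111
00001
00000
00000
00000
k=3  10111
10101
00000
00000
00110
k=4  10000
10100
00000
00000
01100
k=5  10100
01000
00000
00000
01000
k=6  10100
01000
00000
00000
01000

4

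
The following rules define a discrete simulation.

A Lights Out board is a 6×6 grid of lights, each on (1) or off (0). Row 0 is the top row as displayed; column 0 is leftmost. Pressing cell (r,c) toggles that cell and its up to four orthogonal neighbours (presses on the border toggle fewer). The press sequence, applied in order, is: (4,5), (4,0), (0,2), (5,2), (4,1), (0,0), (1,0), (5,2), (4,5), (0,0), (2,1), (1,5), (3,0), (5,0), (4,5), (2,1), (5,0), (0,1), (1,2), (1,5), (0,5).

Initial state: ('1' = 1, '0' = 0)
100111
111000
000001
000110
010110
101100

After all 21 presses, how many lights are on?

[0] 100111
111000
000001
000110
010110
101100
[1] 100111
111000
000001
000111
010101
101101
[2] 100111
111000
000001
100111
100101
001101
[3] 111011
110000
000001
100111
100101
001101
[4] 111011
110000
000001
100111
101101
010001
[5] 111011
110000
000001
110111
010101
000001
[6] 001011
010000
000001
110111
010101
000001
[7] 101011
100000
100001
110111
010101
000001
[8] 101011
100000
100001
110111
011101
011101
[9] 101011
100000
100001
110110
011110
011100
[10] 011011
000000
100001
110110
011110
011100
[11] 011011
010000
011001
100110
011110
011100
[12] 011010
010011
011000
100110
011110
011100
[13] 011010
010011
111000
010110
111110
011100
[14] 011010
010011
111000
010110
011110
101100
[15] 011010
010011
111000
010111
011101
101101
[16] 011010
000011
000000
000111
011101
101101
[17] 011010
000011
000000
000111
111101
011101
[18] 100010
010011
000000
000111
111101
011101
[19] 101010
001111
001000
000111
111101
011101
[20] 101011
001100
001001
000111
111101
011101
[21] 101000
001101
001001
000111
111101
011101

19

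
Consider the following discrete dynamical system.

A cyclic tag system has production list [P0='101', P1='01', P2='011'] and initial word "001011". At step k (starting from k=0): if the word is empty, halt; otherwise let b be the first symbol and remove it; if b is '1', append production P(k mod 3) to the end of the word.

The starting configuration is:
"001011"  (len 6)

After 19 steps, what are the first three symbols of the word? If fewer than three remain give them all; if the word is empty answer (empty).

step 0: "001011"  (len 6)
step 1: "01011"  (len 5)
step 2: "1011"  (len 4)
step 3: "011011"  (len 6)
step 4: "11011"  (len 5)
step 5: "101101"  (len 6)
step 6: "01101011"  (len 8)
step 7: "1101011"  (len 7)
step 8: "10101101"  (len 8)
step 9: "0101101011"  (len 10)
step 10: "101101011"  (len 9)
step 11: "0110101101"  (len 10)
step 12: "110101101"  (len 9)
step 13: "10101101101"  (len 11)
step 14: "010110110101"  (len 12)
step 15: "10110110101"  (len 11)
step 16: "0110110101101"  (len 13)
step 17: "110110101101"  (len 12)
step 18: "10110101101011"  (len 14)
step 19: "0110101101011101"  (len 16)

011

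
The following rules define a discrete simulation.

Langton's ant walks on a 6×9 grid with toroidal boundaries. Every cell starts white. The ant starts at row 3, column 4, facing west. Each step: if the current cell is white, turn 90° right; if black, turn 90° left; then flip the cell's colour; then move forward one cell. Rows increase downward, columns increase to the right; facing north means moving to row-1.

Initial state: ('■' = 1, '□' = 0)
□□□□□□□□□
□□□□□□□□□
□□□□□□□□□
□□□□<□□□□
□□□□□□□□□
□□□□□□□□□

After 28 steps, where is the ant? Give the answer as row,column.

0) □□□□□□□□□
□□□□□□□□□
□□□□□□□□□
□□□□<□□□□
□□□□□□□□□
□□□□□□□□□
1) □□□□□□□□□
□□□□□□□□□
□□□□^□□□□
□□□□■□□□□
□□□□□□□□□
□□□□□□□□□
2) □□□□□□□□□
□□□□□□□□□
□□□□■>□□□
□□□□■□□□□
□□□□□□□□□
□□□□□□□□□
3) □□□□□□□□□
□□□□□□□□□
□□□□■■□□□
□□□□■v□□□
□□□□□□□□□
□□□□□□□□□
4) □□□□□□□□□
□□□□□□□□□
□□□□■■□□□
□□□□<■□□□
□□□□□□□□□
□□□□□□□□□
5) □□□□□□□□□
□□□□□□□□□
□□□□■■□□□
□□□□□■□□□
□□□□v□□□□
□□□□□□□□□
6) □□□□□□□□□
□□□□□□□□□
□□□□■■□□□
□□□□□■□□□
□□□<■□□□□
□□□□□□□□□
7) □□□□□□□□□
□□□□□□□□□
□□□□■■□□□
□□□^□■□□□
□□□■■□□□□
□□□□□□□□□
8) □□□□□□□□□
□□□□□□□□□
□□□□■■□□□
□□□■>■□□□
□□□■■□□□□
□□□□□□□□□
9) □□□□□□□□□
□□□□□□□□□
□□□□■■□□□
□□□■■■□□□
□□□■v□□□□
□□□□□□□□□
10) □□□□□□□□□
□□□□□□□□□
□□□□■■□□□
□□□■■■□□□
□□□■□>□□□
□□□□□□□□□
11) □□□□□□□□□
□□□□□□□□□
□□□□■■□□□
□□□■■■□□□
□□□■□■□□□
□□□□□v□□□
12) □□□□□□□□□
□□□□□□□□□
□□□□■■□□□
□□□■■■□□□
□□□■□■□□□
□□□□<■□□□
13) □□□□□□□□□
□□□□□□□□□
□□□□■■□□□
□□□■■■□□□
□□□■^■□□□
□□□□■■□□□
14) □□□□□□□□□
□□□□□□□□□
□□□□■■□□□
□□□■■■□□□
□□□■■>□□□
□□□□■■□□□
15) □□□□□□□□□
□□□□□□□□□
□□□□■■□□□
□□□■■^□□□
□□□■■□□□□
□□□□■■□□□
16) □□□□□□□□□
□□□□□□□□□
□□□□■■□□□
□□□■<□□□□
□□□■■□□□□
□□□□■■□□□
17) □□□□□□□□□
□□□□□□□□□
□□□□■■□□□
□□□■□□□□□
□□□■v□□□□
□□□□■■□□□
18) □□□□□□□□□
□□□□□□□□□
□□□□■■□□□
□□□■□□□□□
□□□■□>□□□
□□□□■■□□□
19) □□□□□□□□□
□□□□□□□□□
□□□□■■□□□
□□□■□□□□□
□□□■□■□□□
□□□□■v□□□
20) □□□□□□□□□
□□□□□□□□□
□□□□■■□□□
□□□■□□□□□
□□□■□■□□□
□□□□■□>□□
21) □□□□□□v□□
□□□□□□□□□
□□□□■■□□□
□□□■□□□□□
□□□■□■□□□
□□□□■□■□□
22) □□□□□<■□□
□□□□□□□□□
□□□□■■□□□
□□□■□□□□□
□□□■□■□□□
□□□□■□■□□
23) □□□□□■■□□
□□□□□□□□□
□□□□■■□□□
□□□■□□□□□
□□□■□■□□□
□□□□■^■□□
24) □□□□□■■□□
□□□□□□□□□
□□□□■■□□□
□□□■□□□□□
□□□■□■□□□
□□□□■■>□□
25) □□□□□■■□□
□□□□□□□□□
□□□□■■□□□
□□□■□□□□□
□□□■□■^□□
□□□□■■□□□
26) □□□□□■■□□
□□□□□□□□□
□□□□■■□□□
□□□■□□□□□
□□□■□■■>□
□□□□■■□□□
27) □□□□□■■□□
□□□□□□□□□
□□□□■■□□□
□□□■□□□□□
□□□■□■■■□
□□□□■■□v□
28) □□□□□■■□□
□□□□□□□□□
□□□□■■□□□
□□□■□□□□□
□□□■□■■■□
□□□□■■<■□

5,6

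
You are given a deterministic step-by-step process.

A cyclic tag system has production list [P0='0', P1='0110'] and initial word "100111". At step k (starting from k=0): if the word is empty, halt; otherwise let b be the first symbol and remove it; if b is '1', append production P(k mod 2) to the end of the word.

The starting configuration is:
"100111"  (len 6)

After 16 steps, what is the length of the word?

k=0  "100111"  (len 6)
k=1  "001110"  (len 6)
k=2  "01110"  (len 5)
k=3  "1110"  (len 4)
k=4  "1100110"  (len 7)
k=5  "1001100"  (len 7)
k=6  "0011000110"  (len 10)
k=7  "011000110"  (len 9)
k=8  "11000110"  (len 8)
k=9  "10001100"  (len 8)
k=10  "00011000110"  (len 11)
k=11  "0011000110"  (len 10)
k=12  "011000110"  (len 9)
k=13  "11000110"  (len 8)
k=14  "10001100110"  (len 11)
k=15  "00011001100"  (len 11)
k=16  "0011001100"  (len 10)

10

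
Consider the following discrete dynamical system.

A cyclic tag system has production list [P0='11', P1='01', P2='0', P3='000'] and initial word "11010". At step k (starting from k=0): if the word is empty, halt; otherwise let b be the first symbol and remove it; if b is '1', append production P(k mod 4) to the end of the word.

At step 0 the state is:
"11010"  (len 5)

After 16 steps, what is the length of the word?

[0] "11010"  (len 5)
[1] "101011"  (len 6)
[2] "0101101"  (len 7)
[3] "101101"  (len 6)
[4] "01101000"  (len 8)
[5] "1101000"  (len 7)
[6] "10100001"  (len 8)
[7] "01000010"  (len 8)
[8] "1000010"  (len 7)
[9] "00001011"  (len 8)
[10] "0001011"  (len 7)
[11] "001011"  (len 6)
[12] "01011"  (len 5)
[13] "1011"  (len 4)
[14] "01101"  (len 5)
[15] "1101"  (len 4)
[16] "101000"  (len 6)

6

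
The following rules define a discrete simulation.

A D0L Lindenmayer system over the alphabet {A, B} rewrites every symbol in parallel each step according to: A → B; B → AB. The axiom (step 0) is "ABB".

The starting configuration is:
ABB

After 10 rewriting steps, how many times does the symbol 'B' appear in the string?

t=0: ABB
t=1: BABAB
t=2: ABBABBAB
t=3: BABABBABABBAB
t=4: ABBABBABABBABBABABBAB
t=5: BABABBABABBABBABABBABABBABBABABBAB
t=6: ABBABBABABBABBABABBABABBABBABABBABBABABBABABBABBABABBAB
t=7: BABABBABABBABBABABBABABBABBABABBABBABABBABABBABBABABBABABBABBABABBABBABABBABABBABBABABBAB
t=8: ABBABBABABBABBABABBABABBABBABABBABBABABBABABBABBABABBABABB…BABBABABBABABBABBABABBABABBABBABABBABBABABBABABBABBABABBAB  (len 144)
t=9: BABABBABABBABBABABBABABBABBABABBABBABABBABABBABBABABBABABB…BABBABABBABABBABBABABBABABBABBABABBABBABABBABABBABBABABBAB  (len 233)
t=10: ABBABBABABBABBABABBABABBABBABABBABBABABBABABBABBABABBABABB…BABBABABBABABBABBABABBABABBABBABABBABBABABBABABBABBABABBAB  (len 377)

233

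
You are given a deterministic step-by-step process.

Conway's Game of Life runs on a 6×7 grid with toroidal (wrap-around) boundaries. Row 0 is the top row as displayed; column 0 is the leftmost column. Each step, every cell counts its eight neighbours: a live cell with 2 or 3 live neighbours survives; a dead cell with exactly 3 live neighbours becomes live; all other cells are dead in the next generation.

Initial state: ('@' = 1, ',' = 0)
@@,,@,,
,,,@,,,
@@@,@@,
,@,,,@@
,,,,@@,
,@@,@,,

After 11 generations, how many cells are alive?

k=0  @@,,@,,
,,,@,,,
@@@,@@,
,@,,,@@
,,,,@@,
,@@,@,,
k=1  @@,,@,,
,,,@,@@
@@@@@@,
,@@@,,,
@@@@@,@
@@@,@,,
k=2  ,,,,@,,
,,,,,,,
@,,,,@,
,,,,,,,
,,,,@@@
,,,,@,,
k=3  ,,,,,,,
,,,,,,,
,,,,,,,
,,,,@,,
,,,,@@,
,,,@@,,
k=4  ,,,,,,,
,,,,,,,
,,,,,,,
,,,,@@,
,,,,,@,
,,,@@@,
k=5  ,,,,@,,
,,,,,,,
,,,,,,,
,,,,@@,
,,,@,,@
,,,,@@,
k=6  ,,,,@@,
,,,,,,,
,,,,,,,
,,,,@@,
,,,@,,@
,,,@@@,
k=7  ,,,@,@,
,,,,,,,
,,,,,,,
,,,,@@,
,,,@,,@
,,,@,,@
k=8  ,,,,@,,
,,,,,,,
,,,,,,,
,,,,@@,
,,,@,,@
,,@@,@@
k=9  ,,,@@@,
,,,,,,,
,,,,,,,
,,,,@@,
,,@@,,@
,,@@,@@
k=10  ,,@@,@@
,,,,@,,
,,,,,,,
,,,@@@,
,,@,,,@
,,,,,,@
k=11  ,,,@@@@
,,,@@@,
,,,@,@,
,,,@@@,
,,,@@,@
@,@@,,@

19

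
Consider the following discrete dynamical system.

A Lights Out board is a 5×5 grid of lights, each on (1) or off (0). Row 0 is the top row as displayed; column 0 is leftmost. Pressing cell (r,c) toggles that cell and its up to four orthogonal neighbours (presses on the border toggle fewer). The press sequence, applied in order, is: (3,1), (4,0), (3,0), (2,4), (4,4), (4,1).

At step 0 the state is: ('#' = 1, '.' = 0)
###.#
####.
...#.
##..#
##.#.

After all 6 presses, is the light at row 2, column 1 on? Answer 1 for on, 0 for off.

step 0: ###.#
####.
...#.
##..#
##.#.
step 1: ###.#
####.
.#.#.
..#.#
#..#.
step 2: ###.#
####.
.#.#.
#.#.#
.#.#.
step 3: ###.#
####.
##.#.
.##.#
##.#.
step 4: ###.#
#####
##..#
.##..
##.#.
step 5: ###.#
#####
##..#
.##.#
##..#
step 6: ###.#
#####
##..#
..#.#
..#.#

1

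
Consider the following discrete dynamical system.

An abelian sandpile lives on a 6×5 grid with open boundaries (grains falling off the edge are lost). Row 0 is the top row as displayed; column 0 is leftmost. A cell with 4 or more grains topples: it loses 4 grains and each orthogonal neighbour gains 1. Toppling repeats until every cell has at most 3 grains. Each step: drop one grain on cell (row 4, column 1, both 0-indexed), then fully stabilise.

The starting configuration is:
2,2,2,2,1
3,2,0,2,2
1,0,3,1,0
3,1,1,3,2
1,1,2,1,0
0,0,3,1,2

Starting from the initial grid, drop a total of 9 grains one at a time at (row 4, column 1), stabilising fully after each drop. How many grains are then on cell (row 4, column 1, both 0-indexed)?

t=0: 2,2,2,2,1
3,2,0,2,2
1,0,3,1,0
3,1,1,3,2
1,1,2,1,0
0,0,3,1,2
t=1: 2,2,2,2,1
3,2,0,2,2
1,0,3,1,0
3,1,1,3,2
1,2,2,1,0
0,0,3,1,2
t=2: 2,2,2,2,1
3,2,0,2,2
1,0,3,1,0
3,1,1,3,2
1,3,2,1,0
0,0,3,1,2
t=3: 2,2,2,2,1
3,2,0,2,2
1,0,3,1,0
3,2,1,3,2
2,0,3,1,0
0,1,3,1,2
t=4: 2,2,2,2,1
3,2,0,2,2
1,0,3,1,0
3,2,1,3,2
2,1,3,1,0
0,1,3,1,2
t=5: 2,2,2,2,1
3,2,0,2,2
1,0,3,1,0
3,2,1,3,2
2,2,3,1,0
0,1,3,1,2
t=6: 2,2,2,2,1
3,2,0,2,2
1,0,3,1,0
3,2,1,3,2
2,3,3,1,0
0,1,3,1,2
t=7: 2,2,2,2,1
3,2,0,2,2
1,0,3,1,0
3,3,2,3,2
3,1,1,2,0
0,3,0,2,2
t=8: 2,2,2,2,1
3,2,0,2,2
1,0,3,1,0
3,3,2,3,2
3,2,1,2,0
0,3,0,2,2
t=9: 2,2,2,2,1
3,2,0,2,2
1,0,3,1,0
3,3,2,3,2
3,3,1,2,0
0,3,0,2,2

3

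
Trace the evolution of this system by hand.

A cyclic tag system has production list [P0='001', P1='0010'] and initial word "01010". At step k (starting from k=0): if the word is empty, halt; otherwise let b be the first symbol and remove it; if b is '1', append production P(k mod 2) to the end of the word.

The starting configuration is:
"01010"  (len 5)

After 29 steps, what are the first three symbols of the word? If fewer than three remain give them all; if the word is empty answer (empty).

001

t=0: "01010"  (len 5)
t=1: "1010"  (len 4)
t=2: "0100010"  (len 7)
t=3: "100010"  (len 6)
t=4: "000100010"  (len 9)
t=5: "00100010"  (len 8)
t=6: "0100010"  (len 7)
t=7: "100010"  (len 6)
t=8: "000100010"  (len 9)
t=9: "00100010"  (len 8)
t=10: "0100010"  (len 7)
t=11: "100010"  (len 6)
t=12: "000100010"  (len 9)
t=13: "00100010"  (len 8)
t=14: "0100010"  (len 7)
t=15: "100010"  (len 6)
t=16: "000100010"  (len 9)
t=17: "00100010"  (len 8)
t=18: "0100010"  (len 7)
t=19: "100010"  (len 6)
t=20: "000100010"  (len 9)
t=21: "00100010"  (len 8)
t=22: "0100010"  (len 7)
t=23: "100010"  (len 6)
t=24: "000100010"  (len 9)
t=25: "00100010"  (len 8)
t=26: "0100010"  (len 7)
t=27: "100010"  (len 6)
t=28: "000100010"  (len 9)
t=29: "00100010"  (len 8)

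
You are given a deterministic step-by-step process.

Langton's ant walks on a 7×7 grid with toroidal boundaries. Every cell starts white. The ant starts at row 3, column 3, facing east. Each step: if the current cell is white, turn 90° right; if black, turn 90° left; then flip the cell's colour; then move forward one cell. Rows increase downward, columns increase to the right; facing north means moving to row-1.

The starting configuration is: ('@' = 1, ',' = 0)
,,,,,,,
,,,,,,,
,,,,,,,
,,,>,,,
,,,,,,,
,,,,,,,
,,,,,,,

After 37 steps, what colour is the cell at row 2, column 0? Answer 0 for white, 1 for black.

0) ,,,,,,,
,,,,,,,
,,,,,,,
,,,>,,,
,,,,,,,
,,,,,,,
,,,,,,,
1) ,,,,,,,
,,,,,,,
,,,,,,,
,,,@,,,
,,,v,,,
,,,,,,,
,,,,,,,
2) ,,,,,,,
,,,,,,,
,,,,,,,
,,,@,,,
,,<@,,,
,,,,,,,
,,,,,,,
3) ,,,,,,,
,,,,,,,
,,,,,,,
,,^@,,,
,,@@,,,
,,,,,,,
,,,,,,,
4) ,,,,,,,
,,,,,,,
,,,,,,,
,,@>,,,
,,@@,,,
,,,,,,,
,,,,,,,
5) ,,,,,,,
,,,,,,,
,,,^,,,
,,@,,,,
,,@@,,,
,,,,,,,
,,,,,,,
6) ,,,,,,,
,,,,,,,
,,,@>,,
,,@,,,,
,,@@,,,
,,,,,,,
,,,,,,,
7) ,,,,,,,
,,,,,,,
,,,@@,,
,,@,v,,
,,@@,,,
,,,,,,,
,,,,,,,
8) ,,,,,,,
,,,,,,,
,,,@@,,
,,@<@,,
,,@@,,,
,,,,,,,
,,,,,,,
9) ,,,,,,,
,,,,,,,
,,,^@,,
,,@@@,,
,,@@,,,
,,,,,,,
,,,,,,,
10) ,,,,,,,
,,,,,,,
,,<,@,,
,,@@@,,
,,@@,,,
,,,,,,,
,,,,,,,
11) ,,,,,,,
,,^,,,,
,,@,@,,
,,@@@,,
,,@@,,,
,,,,,,,
,,,,,,,
12) ,,,,,,,
,,@>,,,
,,@,@,,
,,@@@,,
,,@@,,,
,,,,,,,
,,,,,,,
13) ,,,,,,,
,,@@,,,
,,@v@,,
,,@@@,,
,,@@,,,
,,,,,,,
,,,,,,,
14) ,,,,,,,
,,@@,,,
,,<@@,,
,,@@@,,
,,@@,,,
,,,,,,,
,,,,,,,
15) ,,,,,,,
,,@@,,,
,,,@@,,
,,v@@,,
,,@@,,,
,,,,,,,
,,,,,,,
16) ,,,,,,,
,,@@,,,
,,,@@,,
,,,>@,,
,,@@,,,
,,,,,,,
,,,,,,,
17) ,,,,,,,
,,@@,,,
,,,^@,,
,,,,@,,
,,@@,,,
,,,,,,,
,,,,,,,
18) ,,,,,,,
,,@@,,,
,,<,@,,
,,,,@,,
,,@@,,,
,,,,,,,
,,,,,,,
19) ,,,,,,,
,,^@,,,
,,@,@,,
,,,,@,,
,,@@,,,
,,,,,,,
,,,,,,,
20) ,,,,,,,
,<,@,,,
,,@,@,,
,,,,@,,
,,@@,,,
,,,,,,,
,,,,,,,
21) ,^,,,,,
,@,@,,,
,,@,@,,
,,,,@,,
,,@@,,,
,,,,,,,
,,,,,,,
22) ,@>,,,,
,@,@,,,
,,@,@,,
,,,,@,,
,,@@,,,
,,,,,,,
,,,,,,,
23) ,@@,,,,
,@v@,,,
,,@,@,,
,,,,@,,
,,@@,,,
,,,,,,,
,,,,,,,
24) ,@@,,,,
,<@@,,,
,,@,@,,
,,,,@,,
,,@@,,,
,,,,,,,
,,,,,,,
25) ,@@,,,,
,,@@,,,
,v@,@,,
,,,,@,,
,,@@,,,
,,,,,,,
,,,,,,,
26) ,@@,,,,
,,@@,,,
<@@,@,,
,,,,@,,
,,@@,,,
,,,,,,,
,,,,,,,
27) ,@@,,,,
^,@@,,,
@@@,@,,
,,,,@,,
,,@@,,,
,,,,,,,
,,,,,,,
28) ,@@,,,,
@>@@,,,
@@@,@,,
,,,,@,,
,,@@,,,
,,,,,,,
,,,,,,,
29) ,@@,,,,
@@@@,,,
@v@,@,,
,,,,@,,
,,@@,,,
,,,,,,,
,,,,,,,
30) ,@@,,,,
@@@@,,,
@,>,@,,
,,,,@,,
,,@@,,,
,,,,,,,
,,,,,,,
31) ,@@,,,,
@@^@,,,
@,,,@,,
,,,,@,,
,,@@,,,
,,,,,,,
,,,,,,,
32) ,@@,,,,
@<,@,,,
@,,,@,,
,,,,@,,
,,@@,,,
,,,,,,,
,,,,,,,
33) ,@@,,,,
@,,@,,,
@v,,@,,
,,,,@,,
,,@@,,,
,,,,,,,
,,,,,,,
34) ,@@,,,,
@,,@,,,
<@,,@,,
,,,,@,,
,,@@,,,
,,,,,,,
,,,,,,,
35) ,@@,,,,
@,,@,,,
,@,,@,,
v,,,@,,
,,@@,,,
,,,,,,,
,,,,,,,
36) ,@@,,,,
@,,@,,,
,@,,@,,
@,,,@,<
,,@@,,,
,,,,,,,
,,,,,,,
37) ,@@,,,,
@,,@,,,
,@,,@,^
@,,,@,@
,,@@,,,
,,,,,,,
,,,,,,,

0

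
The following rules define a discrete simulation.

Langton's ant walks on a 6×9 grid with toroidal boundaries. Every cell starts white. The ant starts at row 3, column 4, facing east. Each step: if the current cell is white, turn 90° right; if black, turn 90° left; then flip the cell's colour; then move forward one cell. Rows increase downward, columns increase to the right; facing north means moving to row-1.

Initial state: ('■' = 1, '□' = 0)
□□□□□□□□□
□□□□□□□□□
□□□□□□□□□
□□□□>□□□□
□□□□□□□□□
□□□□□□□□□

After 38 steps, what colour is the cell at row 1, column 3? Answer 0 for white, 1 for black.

0) □□□□□□□□□
□□□□□□□□□
□□□□□□□□□
□□□□>□□□□
□□□□□□□□□
□□□□□□□□□
1) □□□□□□□□□
□□□□□□□□□
□□□□□□□□□
□□□□■□□□□
□□□□v□□□□
□□□□□□□□□
2) □□□□□□□□□
□□□□□□□□□
□□□□□□□□□
□□□□■□□□□
□□□<■□□□□
□□□□□□□□□
3) □□□□□□□□□
□□□□□□□□□
□□□□□□□□□
□□□^■□□□□
□□□■■□□□□
□□□□□□□□□
4) □□□□□□□□□
□□□□□□□□□
□□□□□□□□□
□□□■>□□□□
□□□■■□□□□
□□□□□□□□□
5) □□□□□□□□□
□□□□□□□□□
□□□□^□□□□
□□□■□□□□□
□□□■■□□□□
□□□□□□□□□
6) □□□□□□□□□
□□□□□□□□□
□□□□■>□□□
□□□■□□□□□
□□□■■□□□□
□□□□□□□□□
7) □□□□□□□□□
□□□□□□□□□
□□□□■■□□□
□□□■□v□□□
□□□■■□□□□
□□□□□□□□□
8) □□□□□□□□□
□□□□□□□□□
□□□□■■□□□
□□□■<■□□□
□□□■■□□□□
□□□□□□□□□
9) □□□□□□□□□
□□□□□□□□□
□□□□^■□□□
□□□■■■□□□
□□□■■□□□□
□□□□□□□□□
10) □□□□□□□□□
□□□□□□□□□
□□□<□■□□□
□□□■■■□□□
□□□■■□□□□
□□□□□□□□□
11) □□□□□□□□□
□□□^□□□□□
□□□■□■□□□
□□□■■■□□□
□□□■■□□□□
□□□□□□□□□
12) □□□□□□□□□
□□□■>□□□□
□□□■□■□□□
□□□■■■□□□
□□□■■□□□□
□□□□□□□□□
13) □□□□□□□□□
□□□■■□□□□
□□□■v■□□□
□□□■■■□□□
□□□■■□□□□
□□□□□□□□□
14) □□□□□□□□□
□□□■■□□□□
□□□<■■□□□
□□□■■■□□□
□□□■■□□□□
□□□□□□□□□
15) □□□□□□□□□
□□□■■□□□□
□□□□■■□□□
□□□v■■□□□
□□□■■□□□□
□□□□□□□□□
16) □□□□□□□□□
□□□■■□□□□
□□□□■■□□□
□□□□>■□□□
□□□■■□□□□
□□□□□□□□□
17) □□□□□□□□□
□□□■■□□□□
□□□□^■□□□
□□□□□■□□□
□□□■■□□□□
□□□□□□□□□
18) □□□□□□□□□
□□□■■□□□□
□□□<□■□□□
□□□□□■□□□
□□□■■□□□□
□□□□□□□□□
19) □□□□□□□□□
□□□^■□□□□
□□□■□■□□□
□□□□□■□□□
□□□■■□□□□
□□□□□□□□□
20) □□□□□□□□□
□□<□■□□□□
□□□■□■□□□
□□□□□■□□□
□□□■■□□□□
□□□□□□□□□
21) □□^□□□□□□
□□■□■□□□□
□□□■□■□□□
□□□□□■□□□
□□□■■□□□□
□□□□□□□□□
22) □□■>□□□□□
□□■□■□□□□
□□□■□■□□□
□□□□□■□□□
□□□■■□□□□
□□□□□□□□□
23) □□■■□□□□□
□□■v■□□□□
□□□■□■□□□
□□□□□■□□□
□□□■■□□□□
□□□□□□□□□
24) □□■■□□□□□
□□<■■□□□□
□□□■□■□□□
□□□□□■□□□
□□□■■□□□□
□□□□□□□□□
25) □□■■□□□□□
□□□■■□□□□
□□v■□■□□□
□□□□□■□□□
□□□■■□□□□
□□□□□□□□□
26) □□■■□□□□□
□□□■■□□□□
□<■■□■□□□
□□□□□■□□□
□□□■■□□□□
□□□□□□□□□
27) □□■■□□□□□
□^□■■□□□□
□■■■□■□□□
□□□□□■□□□
□□□■■□□□□
□□□□□□□□□
28) □□■■□□□□□
□■>■■□□□□
□■■■□■□□□
□□□□□■□□□
□□□■■□□□□
□□□□□□□□□
29) □□■■□□□□□
□■■■■□□□□
□■v■□■□□□
□□□□□■□□□
□□□■■□□□□
□□□□□□□□□
30) □□■■□□□□□
□■■■■□□□□
□■□>□■□□□
□□□□□■□□□
□□□■■□□□□
□□□□□□□□□
31) □□■■□□□□□
□■■^■□□□□
□■□□□■□□□
□□□□□■□□□
□□□■■□□□□
□□□□□□□□□
32) □□■■□□□□□
□■<□■□□□□
□■□□□■□□□
□□□□□■□□□
□□□■■□□□□
□□□□□□□□□
33) □□■■□□□□□
□■□□■□□□□
□■v□□■□□□
□□□□□■□□□
□□□■■□□□□
□□□□□□□□□
34) □□■■□□□□□
□■□□■□□□□
□<■□□■□□□
□□□□□■□□□
□□□■■□□□□
□□□□□□□□□
35) □□■■□□□□□
□■□□■□□□□
□□■□□■□□□
□v□□□■□□□
□□□■■□□□□
□□□□□□□□□
36) □□■■□□□□□
□■□□■□□□□
□□■□□■□□□
<■□□□■□□□
□□□■■□□□□
□□□□□□□□□
37) □□■■□□□□□
□■□□■□□□□
^□■□□■□□□
■■□□□■□□□
□□□■■□□□□
□□□□□□□□□
38) □□■■□□□□□
□■□□■□□□□
■>■□□■□□□
■■□□□■□□□
□□□■■□□□□
□□□□□□□□□

0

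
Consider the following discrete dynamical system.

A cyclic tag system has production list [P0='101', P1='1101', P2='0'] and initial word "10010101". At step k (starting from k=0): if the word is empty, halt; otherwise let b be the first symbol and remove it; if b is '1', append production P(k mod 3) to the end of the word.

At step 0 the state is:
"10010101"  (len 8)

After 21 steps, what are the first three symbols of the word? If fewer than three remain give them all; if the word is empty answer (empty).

k=0  "10010101"  (len 8)
k=1  "0010101101"  (len 10)
k=2  "010101101"  (len 9)
k=3  "10101101"  (len 8)
k=4  "0101101101"  (len 10)
k=5  "101101101"  (len 9)
k=6  "011011010"  (len 9)
k=7  "11011010"  (len 8)
k=8  "10110101101"  (len 11)
k=9  "01101011010"  (len 11)
k=10  "1101011010"  (len 10)
k=11  "1010110101101"  (len 13)
k=12  "0101101011010"  (len 13)
k=13  "101101011010"  (len 12)
k=14  "011010110101101"  (len 15)
k=15  "11010110101101"  (len 14)
k=16  "1010110101101101"  (len 16)
k=17  "0101101011011011101"  (len 19)
k=18  "101101011011011101"  (len 18)
k=19  "01101011011011101101"  (len 20)
k=20  "1101011011011101101"  (len 19)
k=21  "1010110110111011010"  (len 19)

101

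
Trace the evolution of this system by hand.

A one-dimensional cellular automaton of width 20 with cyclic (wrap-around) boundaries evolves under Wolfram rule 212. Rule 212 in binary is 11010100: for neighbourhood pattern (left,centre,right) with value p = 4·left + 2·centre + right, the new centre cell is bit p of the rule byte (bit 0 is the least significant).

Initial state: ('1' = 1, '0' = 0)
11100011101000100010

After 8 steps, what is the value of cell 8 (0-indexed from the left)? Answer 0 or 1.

1

step 0: 11100011101000100010
step 1: 01110001101100110010
step 2: 00111000100110011011
step 3: 10011100110011001001
step 4: 11001110011001101100
step 5: 01100111001100100110
step 6: 00110011100110110011
step 7: 10011001110010011001
step 8: 11001100111011001100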